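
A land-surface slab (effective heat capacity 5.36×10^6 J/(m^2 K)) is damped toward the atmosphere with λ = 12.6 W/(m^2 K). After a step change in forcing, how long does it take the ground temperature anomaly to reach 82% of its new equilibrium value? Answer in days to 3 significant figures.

8.44 days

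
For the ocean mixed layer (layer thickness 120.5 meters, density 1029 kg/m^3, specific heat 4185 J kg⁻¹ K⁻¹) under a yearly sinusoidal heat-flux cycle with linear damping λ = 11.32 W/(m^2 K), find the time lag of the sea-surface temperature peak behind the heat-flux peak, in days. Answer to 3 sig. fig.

Areal heat capacity C = ρ c_p D = 1029 × 4185 × 120.5 = 5.19×10^8 J m⁻² K⁻¹.
ω = 2π / 3.15×10^7 s = 1.99×10^-7 s⁻¹.
Phase lag φ = arctan(Cω/λ) = arctan(103/11.32) = 1.46 rad.
Time lag = φ / ω = 1.46 / 1.99×10^-7 = 7.34×10^6 s = 84.9 days.

84.9 days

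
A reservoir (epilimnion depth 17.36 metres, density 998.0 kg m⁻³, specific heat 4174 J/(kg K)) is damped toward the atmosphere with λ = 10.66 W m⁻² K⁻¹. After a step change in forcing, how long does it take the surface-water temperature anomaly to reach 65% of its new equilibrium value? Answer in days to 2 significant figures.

82 days

Areal heat capacity C = ρ c_p D = 998.0 × 4174 × 17.36 = 7.23×10^7 J/(m^2 K).
τ = C / λ = 7.23×10^7 / 10.66 = 6.78×10^6 s.
Fraction reached: 1 − e^(−t/τ) = 0.65 ⇒ t = −τ ln(1 − 0.65) = τ × 1.05.
t = 7.12×10^6 s = 82.4 days.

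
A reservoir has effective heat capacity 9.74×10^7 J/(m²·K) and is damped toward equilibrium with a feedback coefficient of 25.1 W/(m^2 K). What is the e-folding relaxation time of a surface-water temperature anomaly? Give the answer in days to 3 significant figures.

Areal heat capacity C = 9.74×10^7 J/(m²·K) (given).
Relaxation time τ = C / λ = 9.74×10^7 / 25.1 = 3.88×10^6 s.
In days: 3.88×10^6 s / (86400 s/day) = 44.9 days.

44.9 days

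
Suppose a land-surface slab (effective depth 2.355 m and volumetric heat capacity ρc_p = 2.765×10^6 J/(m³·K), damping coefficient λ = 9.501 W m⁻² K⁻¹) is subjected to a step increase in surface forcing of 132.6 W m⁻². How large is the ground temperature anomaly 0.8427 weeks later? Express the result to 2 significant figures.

7.3 K

Areal heat capacity C = ρc_p × D = 2.765×10^6 × 2.355 = 6.51×10^6 J/(m²·K).
τ = C / λ = 6.51×10^6 / 9.501 = 6.85×10^5 s.
Equilibrium anomaly ΔT_eq = F / λ = 132.6 / 9.501 = 14.0 K.
t = 0.8427 weeks = 5.10×10^5 s, so t/τ = 0.744.
ΔT(t) = ΔT_eq (1 − e^(−t/τ)) = 14.0 × (1 − e^−0.744) = 7.32 K.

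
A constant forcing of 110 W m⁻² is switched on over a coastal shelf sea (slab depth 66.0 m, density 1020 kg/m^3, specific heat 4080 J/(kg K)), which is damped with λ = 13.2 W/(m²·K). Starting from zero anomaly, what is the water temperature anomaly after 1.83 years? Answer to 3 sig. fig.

7.81 K

Areal heat capacity C = ρ c_p D = 1020 × 4080 × 66.0 = 2.75×10^8 J/(m²·K).
τ = C / λ = 2.75×10^8 / 13.2 = 2.08×10^7 s.
Equilibrium anomaly ΔT_eq = F / λ = 110 / 13.2 = 8.33 K.
t = 1.83 years = 5.78×10^7 s, so t/τ = 2.78.
ΔT(t) = ΔT_eq (1 − e^(−t/τ)) = 8.33 × (1 − e^−2.78) = 7.81 K.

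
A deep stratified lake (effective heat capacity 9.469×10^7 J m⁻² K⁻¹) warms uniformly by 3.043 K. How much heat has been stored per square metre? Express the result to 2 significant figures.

2.9×10^8

Areal heat capacity C = 9.469×10^7 J m⁻² K⁻¹ (given).
ΔQ = C ΔT = 9.47×10^7 × 3.043 = 2.88×10^8 J/m².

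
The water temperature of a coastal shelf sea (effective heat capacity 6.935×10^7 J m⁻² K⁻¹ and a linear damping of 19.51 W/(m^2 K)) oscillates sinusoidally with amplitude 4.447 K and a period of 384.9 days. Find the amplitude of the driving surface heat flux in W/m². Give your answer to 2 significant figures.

100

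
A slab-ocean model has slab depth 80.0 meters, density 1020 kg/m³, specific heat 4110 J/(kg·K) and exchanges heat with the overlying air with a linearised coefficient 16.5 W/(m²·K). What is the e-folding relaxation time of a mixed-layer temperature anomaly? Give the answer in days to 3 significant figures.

Areal heat capacity C = ρ c_p D = 1020 × 4110 × 80.0 = 3.35×10^8 J/(m²·K).
Relaxation time τ = C / λ = 3.35×10^8 / 16.5 = 2.03×10^7 s.
In days: 2.03×10^7 s / (86400 s/day) = 235 days.

235 days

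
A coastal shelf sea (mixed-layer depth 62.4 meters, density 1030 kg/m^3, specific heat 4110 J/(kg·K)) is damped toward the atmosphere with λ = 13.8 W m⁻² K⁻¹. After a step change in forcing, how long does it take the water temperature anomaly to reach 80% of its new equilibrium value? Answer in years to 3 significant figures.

Areal heat capacity C = ρ c_p D = 1030 × 4110 × 62.4 = 2.64×10^8 J/(m^2 K).
τ = C / λ = 2.64×10^8 / 13.8 = 1.91×10^7 s.
Fraction reached: 1 − e^(−t/τ) = 0.80 ⇒ t = −τ ln(1 − 0.80) = τ × 1.61.
t = 3.08×10^7 s = 0.976 years.

0.976 years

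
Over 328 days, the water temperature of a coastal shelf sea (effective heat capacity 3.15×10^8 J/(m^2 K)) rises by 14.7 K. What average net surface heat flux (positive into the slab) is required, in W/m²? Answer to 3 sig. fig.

Areal heat capacity C = 3.15×10^8 J/(m^2 K) (given).
Required heat per unit area: Q = C ΔT = 3.15×10^8 × 14.7 = 4.63×10^9 J/m².
Flux F = Q / Δt = 4.63×10^9 / 2.83×10^7 s = 163 W/m².

163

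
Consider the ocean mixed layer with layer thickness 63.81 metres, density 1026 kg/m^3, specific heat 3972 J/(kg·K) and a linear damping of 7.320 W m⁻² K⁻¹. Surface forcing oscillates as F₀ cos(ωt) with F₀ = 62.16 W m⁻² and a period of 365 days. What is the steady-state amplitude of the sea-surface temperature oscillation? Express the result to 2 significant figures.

1.2 K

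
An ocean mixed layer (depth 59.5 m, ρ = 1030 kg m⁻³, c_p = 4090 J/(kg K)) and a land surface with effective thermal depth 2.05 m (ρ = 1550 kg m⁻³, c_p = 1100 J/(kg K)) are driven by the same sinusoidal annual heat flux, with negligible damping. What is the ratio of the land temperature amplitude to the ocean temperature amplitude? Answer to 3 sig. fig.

71.7

C_ocean = 1030 × 4090 × 59.5 = 2.51×10^8 J/(m²·K).
C_land = 1550 × 1100 × 2.05 = 3.50×10^6 J/(m²·K).
Undamped amplitude ∝ 1/C, so A_land/A_ocean = C_ocean/C_land = 71.7.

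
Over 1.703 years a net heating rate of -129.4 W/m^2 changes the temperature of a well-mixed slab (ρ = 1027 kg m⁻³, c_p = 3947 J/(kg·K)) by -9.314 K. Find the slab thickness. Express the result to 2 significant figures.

Heat input Q = F Δt = -129.4 × 5.37×10^7 s = -6.95×10^9 J/m².
Required areal heat capacity C = Q / ΔT = 7.47×10^8 J/(m²·K).
Depth D = C / (ρ c_p) = 7.47×10^8 / (1027 × 3947) = 184 m.

180 m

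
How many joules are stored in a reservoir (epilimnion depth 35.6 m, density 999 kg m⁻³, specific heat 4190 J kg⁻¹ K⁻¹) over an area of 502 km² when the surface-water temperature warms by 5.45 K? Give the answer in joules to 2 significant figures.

Areal heat capacity C = ρ c_p D = 999 × 4190 × 35.6 = 1.49×10^8 J/(m²·K).
Heat per unit area: q = C ΔT = 1.49×10^8 × 5.45 = 8.12×10^8 J/m².
Total heat: Q = q × A = 8.12×10^8 × (502 × 10⁶ m²) = 4.08×10^17 J.

4.1×10^17 J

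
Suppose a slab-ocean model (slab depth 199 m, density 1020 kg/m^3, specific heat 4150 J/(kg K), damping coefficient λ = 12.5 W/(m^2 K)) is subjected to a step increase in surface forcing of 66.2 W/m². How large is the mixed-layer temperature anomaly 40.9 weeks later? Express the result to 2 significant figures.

1.6 K

Areal heat capacity C = ρ c_p D = 1020 × 4150 × 199 = 8.42×10^8 J/(m²·K).
τ = C / λ = 8.42×10^8 / 12.5 = 6.74×10^7 s.
Equilibrium anomaly ΔT_eq = F / λ = 66.2 / 12.5 = 5.30 K.
t = 40.9 weeks = 2.47×10^7 s, so t/τ = 0.367.
ΔT(t) = ΔT_eq (1 − e^(−t/τ)) = 5.30 × (1 − e^−0.367) = 1.63 K.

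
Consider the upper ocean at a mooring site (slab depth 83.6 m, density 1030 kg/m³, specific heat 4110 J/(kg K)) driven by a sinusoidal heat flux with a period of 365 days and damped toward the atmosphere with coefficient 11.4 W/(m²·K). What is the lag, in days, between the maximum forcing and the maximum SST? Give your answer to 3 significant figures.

Areal heat capacity C = ρ c_p D = 1030 × 4110 × 83.6 = 3.54×10^8 J/(m²·K).
ω = 2π / 3.15×10^7 s = 1.99×10^-7 s⁻¹.
Phase lag φ = arctan(Cω/λ) = arctan(70.5/11.4) = 1.41 rad.
Time lag = φ / ω = 1.41 / 1.99×10^-7 = 7.08×10^6 s = 81.9 days.

81.9 days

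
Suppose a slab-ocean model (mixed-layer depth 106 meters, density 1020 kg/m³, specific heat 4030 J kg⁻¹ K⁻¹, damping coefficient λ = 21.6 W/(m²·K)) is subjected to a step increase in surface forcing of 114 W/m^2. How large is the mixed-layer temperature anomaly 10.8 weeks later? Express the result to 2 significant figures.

1.5 K

Areal heat capacity C = ρ c_p D = 1020 × 4030 × 106 = 4.36×10^8 J/(m²·K).
τ = C / λ = 4.36×10^8 / 21.6 = 2.02×10^7 s.
Equilibrium anomaly ΔT_eq = F / λ = 114 / 21.6 = 5.28 K.
t = 10.8 weeks = 6.53×10^6 s, so t/τ = 0.324.
ΔT(t) = ΔT_eq (1 − e^(−t/τ)) = 5.28 × (1 − e^−0.324) = 1.46 K.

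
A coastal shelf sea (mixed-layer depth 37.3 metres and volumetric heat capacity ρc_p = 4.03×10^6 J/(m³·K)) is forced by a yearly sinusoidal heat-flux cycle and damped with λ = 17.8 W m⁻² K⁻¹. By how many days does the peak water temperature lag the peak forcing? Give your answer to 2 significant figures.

Areal heat capacity C = ρc_p × D = 4.03×10^6 × 37.3 = 1.50×10^8 J m⁻² K⁻¹.
ω = 2π / 3.15×10^7 s = 1.99×10^-7 s⁻¹.
Phase lag φ = arctan(Cω/λ) = arctan(29.9/17.8) = 1.03 rad.
Time lag = φ / ω = 1.03 / 1.99×10^-7 = 5.19×10^6 s = 60.1 days.

60 days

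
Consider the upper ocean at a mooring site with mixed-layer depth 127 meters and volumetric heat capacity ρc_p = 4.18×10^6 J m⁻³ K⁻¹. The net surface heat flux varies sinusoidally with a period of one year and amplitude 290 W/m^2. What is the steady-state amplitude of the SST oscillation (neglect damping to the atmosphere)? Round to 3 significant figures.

2.74 K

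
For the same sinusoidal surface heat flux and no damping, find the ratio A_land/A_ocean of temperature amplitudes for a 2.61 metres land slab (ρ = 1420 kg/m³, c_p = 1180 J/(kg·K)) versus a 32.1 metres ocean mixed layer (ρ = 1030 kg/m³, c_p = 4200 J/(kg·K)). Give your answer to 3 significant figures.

C_ocean = 1030 × 4200 × 32.1 = 1.39×10^8 J/(m²·K).
C_land = 1420 × 1180 × 2.61 = 4.37×10^6 J/(m²·K).
Undamped amplitude ∝ 1/C, so A_land/A_ocean = C_ocean/C_land = 31.8.

31.8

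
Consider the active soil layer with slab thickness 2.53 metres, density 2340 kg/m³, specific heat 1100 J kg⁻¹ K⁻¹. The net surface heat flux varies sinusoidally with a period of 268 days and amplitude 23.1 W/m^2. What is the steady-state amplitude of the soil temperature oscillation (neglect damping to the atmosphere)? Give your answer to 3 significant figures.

13.1 K

Areal heat capacity C = ρ c_p D = 2340 × 1100 × 2.53 = 6.51×10^6 J m⁻² K⁻¹.
Angular frequency ω = 2π / T = 2π / 2.32×10^7 s = 2.71×10^-7 s⁻¹.
Cω = 6.51×10^6 × 2.71×10^-7 = 1.77 W/(m²·K).
Amplitude A = F₀ / (Cω) = 23.1 / 1.77 = 13.1 K.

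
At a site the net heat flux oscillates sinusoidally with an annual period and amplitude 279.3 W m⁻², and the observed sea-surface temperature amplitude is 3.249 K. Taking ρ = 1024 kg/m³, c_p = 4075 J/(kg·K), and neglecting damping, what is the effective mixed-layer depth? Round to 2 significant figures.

ω = 2π / 3.15×10^7 s = 1.99×10^-7 s⁻¹.
Required C = F₀ / (A ω) = 279.3 / (3.249 × 1.99×10^-7) = 4.31×10^8 J/(m²·K).
D = C / (ρ c_p) = 4.31×10^8 / (1024 × 4075) = 103 m.

100 m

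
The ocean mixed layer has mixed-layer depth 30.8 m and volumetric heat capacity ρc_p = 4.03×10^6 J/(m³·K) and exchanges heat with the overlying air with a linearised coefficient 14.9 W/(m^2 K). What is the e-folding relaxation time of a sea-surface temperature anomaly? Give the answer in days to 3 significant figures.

96.4 days

Areal heat capacity C = ρc_p × D = 4.03×10^6 × 30.8 = 1.24×10^8 J m⁻² K⁻¹.
Relaxation time τ = C / λ = 1.24×10^8 / 14.9 = 8.33×10^6 s.
In days: 8.33×10^6 s / (86400 s/day) = 96.4 days.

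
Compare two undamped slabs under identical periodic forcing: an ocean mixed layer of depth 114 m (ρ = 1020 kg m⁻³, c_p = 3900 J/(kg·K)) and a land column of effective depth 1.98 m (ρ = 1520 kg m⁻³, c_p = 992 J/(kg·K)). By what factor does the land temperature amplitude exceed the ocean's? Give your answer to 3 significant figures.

152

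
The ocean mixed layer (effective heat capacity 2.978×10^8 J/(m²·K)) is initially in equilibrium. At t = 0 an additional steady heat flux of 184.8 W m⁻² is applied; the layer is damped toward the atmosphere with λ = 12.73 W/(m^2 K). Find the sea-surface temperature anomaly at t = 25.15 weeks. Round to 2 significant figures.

Areal heat capacity C = 2.978×10^8 J/(m²·K) (given).
τ = C / λ = 2.98×10^8 / 12.73 = 2.34×10^7 s.
Equilibrium anomaly ΔT_eq = F / λ = 184.8 / 12.73 = 14.5 K.
t = 25.15 weeks = 1.52×10^7 s, so t/τ = 0.650.
ΔT(t) = ΔT_eq (1 − e^(−t/τ)) = 14.5 × (1 − e^−0.650) = 6.94 K.

6.9 K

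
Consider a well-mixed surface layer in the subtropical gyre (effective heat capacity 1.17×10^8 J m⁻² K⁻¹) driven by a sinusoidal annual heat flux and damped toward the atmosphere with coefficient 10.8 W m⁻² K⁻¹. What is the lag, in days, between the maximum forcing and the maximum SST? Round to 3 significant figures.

66.0 days

Areal heat capacity C = 1.17×10^8 J m⁻² K⁻¹ (given).
ω = 2π / 3.15×10^7 s = 1.99×10^-7 s⁻¹.
Phase lag φ = arctan(Cω/λ) = arctan(23.3/10.8) = 1.14 rad.
Time lag = φ / ω = 1.14 / 1.99×10^-7 = 5.71×10^6 s = 66.0 days.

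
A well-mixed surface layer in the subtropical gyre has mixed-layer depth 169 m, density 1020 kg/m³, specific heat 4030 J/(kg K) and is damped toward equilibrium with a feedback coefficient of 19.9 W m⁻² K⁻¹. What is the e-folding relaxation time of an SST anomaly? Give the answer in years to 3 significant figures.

1.11 years

Areal heat capacity C = ρ c_p D = 1020 × 4030 × 169 = 6.95×10^8 J/(m²·K).
Relaxation time τ = C / λ = 6.95×10^8 / 19.9 = 3.49×10^7 s.
In years: 3.49×10^7 s / (3.156×10^7 s/year) = 1.11 years.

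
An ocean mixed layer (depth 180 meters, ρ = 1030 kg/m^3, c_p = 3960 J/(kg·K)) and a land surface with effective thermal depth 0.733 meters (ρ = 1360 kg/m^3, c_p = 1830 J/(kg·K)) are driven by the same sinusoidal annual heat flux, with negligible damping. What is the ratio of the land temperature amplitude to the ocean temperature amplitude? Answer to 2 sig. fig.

400

C_ocean = 1030 × 3960 × 180 = 7.34×10^8 J/(m²·K).
C_land = 1360 × 1830 × 0.733 = 1.82×10^6 J/(m²·K).
Undamped amplitude ∝ 1/C, so A_land/A_ocean = C_ocean/C_land = 402.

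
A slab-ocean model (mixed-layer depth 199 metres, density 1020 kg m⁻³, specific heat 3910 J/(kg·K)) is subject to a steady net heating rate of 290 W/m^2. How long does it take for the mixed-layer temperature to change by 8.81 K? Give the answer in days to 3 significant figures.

Areal heat capacity C = ρ c_p D = 1020 × 3910 × 199 = 7.94×10^8 J/(m²·K).
Time required: Δt = C ΔT / F = 7.94×10^8 × 8.81 / 290 = 2.41×10^7 s.
In days: 2.41×10^7 s / (86400 s/day) = 279 days.

279 days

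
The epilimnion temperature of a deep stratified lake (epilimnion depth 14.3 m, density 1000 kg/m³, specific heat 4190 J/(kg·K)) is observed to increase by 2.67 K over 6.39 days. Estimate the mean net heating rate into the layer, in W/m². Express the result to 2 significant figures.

Areal heat capacity C = ρ c_p D = 1000 × 4190 × 14.3 = 5.99×10^7 J/(m²·K).
Required heat per unit area: Q = C ΔT = 5.99×10^7 × 2.67 = 1.60×10^8 J/m².
Flux F = Q / Δt = 1.60×10^8 / 5.52×10^5 s = 290 W/m².

290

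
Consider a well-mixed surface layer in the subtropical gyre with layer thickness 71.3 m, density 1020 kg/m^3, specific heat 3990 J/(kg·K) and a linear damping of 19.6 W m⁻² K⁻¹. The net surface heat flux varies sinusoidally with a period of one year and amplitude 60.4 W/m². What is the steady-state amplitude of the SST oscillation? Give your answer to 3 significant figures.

0.989 K

Areal heat capacity C = ρ c_p D = 1020 × 3990 × 71.3 = 2.90×10^8 J/(m²·K).
Angular frequency ω = 2π / T = 2π / 3.15×10^7 s = 1.99×10^-7 s⁻¹.
√((Cω)² + λ²) = √((57.8)² + 19.6²) = 61.0 W/(m²·K).
Amplitude A = F₀ / √((Cω)²+λ²) = 60.4 / 61.0 = 0.989 K.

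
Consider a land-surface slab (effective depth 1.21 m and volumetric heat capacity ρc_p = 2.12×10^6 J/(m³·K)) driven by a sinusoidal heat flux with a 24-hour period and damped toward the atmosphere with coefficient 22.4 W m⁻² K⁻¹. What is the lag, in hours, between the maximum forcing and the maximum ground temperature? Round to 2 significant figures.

5.5 hours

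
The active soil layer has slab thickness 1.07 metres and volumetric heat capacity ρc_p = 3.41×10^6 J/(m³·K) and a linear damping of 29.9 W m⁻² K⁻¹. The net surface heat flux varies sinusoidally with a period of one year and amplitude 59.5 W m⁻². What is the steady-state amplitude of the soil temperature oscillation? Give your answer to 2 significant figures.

Areal heat capacity C = ρc_p × D = 3.41×10^6 × 1.07 = 3.65×10^6 J m⁻² K⁻¹.
Angular frequency ω = 2π / T = 2π / 3.15×10^7 s = 1.99×10^-7 s⁻¹.
√((Cω)² + λ²) = √((0.727)² + 29.9²) = 29.9 W/(m²·K).
Amplitude A = F₀ / √((Cω)²+λ²) = 59.5 / 29.9 = 1.99 K.

2.0 K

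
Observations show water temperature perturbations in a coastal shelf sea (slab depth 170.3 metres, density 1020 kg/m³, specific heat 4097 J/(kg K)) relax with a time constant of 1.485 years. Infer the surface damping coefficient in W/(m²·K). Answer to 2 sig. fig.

15

Areal heat capacity C = ρ c_p D = 1020 × 4097 × 170.3 = 7.12×10^8 J/(m^2 K).
τ = 1.485 years = 4.69×10^7 s.
λ = C / τ = 7.12×10^8 / 4.69×10^7 = 15.2 W/(m²·K).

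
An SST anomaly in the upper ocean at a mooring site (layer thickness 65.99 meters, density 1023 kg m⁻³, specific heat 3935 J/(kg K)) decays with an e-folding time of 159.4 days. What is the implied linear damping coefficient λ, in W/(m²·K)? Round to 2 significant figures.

19

Areal heat capacity C = ρ c_p D = 1023 × 3935 × 65.99 = 2.66×10^8 J/(m^2 K).
τ = 159.4 days = 1.38×10^7 s.
λ = C / τ = 2.66×10^8 / 1.38×10^7 = 19.3 W/(m²·K).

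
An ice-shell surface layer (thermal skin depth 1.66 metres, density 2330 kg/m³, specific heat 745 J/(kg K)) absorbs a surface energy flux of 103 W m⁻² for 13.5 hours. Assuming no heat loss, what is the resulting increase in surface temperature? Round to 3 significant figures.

Areal heat capacity C = ρ c_p D = 2330 × 745 × 1.66 = 2.88×10^6 J/(m²·K).
Net heat input Q = F Δt = 103 × (13.5 hours × 3600 s/hour) = 5.01×10^6 J/m².
ΔT = Q / C = 5.01×10^6 / 2.88×10^6 = 1.74 K.

1.74 K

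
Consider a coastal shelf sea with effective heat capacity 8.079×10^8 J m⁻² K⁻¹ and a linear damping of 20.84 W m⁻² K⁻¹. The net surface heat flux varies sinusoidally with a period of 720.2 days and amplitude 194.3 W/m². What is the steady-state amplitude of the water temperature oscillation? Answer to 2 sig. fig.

Areal heat capacity C = 8.079×10^8 J m⁻² K⁻¹ (given).
Angular frequency ω = 2π / T = 2π / 6.22×10^7 s = 1.01×10^-7 s⁻¹.
√((Cω)² + λ²) = √((81.6)² + 20.84²) = 84.2 W/(m²·K).
Amplitude A = F₀ / √((Cω)²+λ²) = 194.3 / 84.2 = 2.31 K.

2.3 K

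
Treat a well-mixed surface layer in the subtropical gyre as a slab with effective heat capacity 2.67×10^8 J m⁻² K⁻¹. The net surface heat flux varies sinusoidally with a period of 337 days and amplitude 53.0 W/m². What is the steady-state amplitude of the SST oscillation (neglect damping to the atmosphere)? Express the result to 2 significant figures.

0.92 K

Areal heat capacity C = 2.67×10^8 J m⁻² K⁻¹ (given).
Angular frequency ω = 2π / T = 2π / 2.91×10^7 s = 2.16×10^-7 s⁻¹.
Cω = 2.67×10^8 × 2.16×10^-7 = 57.6 W/(m²·K).
Amplitude A = F₀ / (Cω) = 53.0 / 57.6 = 0.920 K.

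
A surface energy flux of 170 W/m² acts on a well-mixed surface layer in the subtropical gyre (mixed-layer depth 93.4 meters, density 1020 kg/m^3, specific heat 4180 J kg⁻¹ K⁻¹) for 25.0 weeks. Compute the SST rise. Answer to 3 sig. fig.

Areal heat capacity C = ρ c_p D = 1020 × 4180 × 93.4 = 3.98×10^8 J/(m^2 K).
Net heat input Q = F Δt = 170 × (25.0 weeks × 6.048×10^5 s/week) = 2.57×10^9 J/m².
ΔT = Q / C = 2.57×10^9 / 3.98×10^8 = 6.45 K.

6.45 K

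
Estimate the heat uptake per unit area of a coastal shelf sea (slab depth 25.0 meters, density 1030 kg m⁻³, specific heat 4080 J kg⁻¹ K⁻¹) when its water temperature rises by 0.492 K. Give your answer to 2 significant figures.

5.2×10^7

Areal heat capacity C = ρ c_p D = 1030 × 4080 × 25.0 = 1.05×10^8 J m⁻² K⁻¹.
ΔQ = C ΔT = 1.05×10^8 × 0.492 = 5.17×10^7 J/m².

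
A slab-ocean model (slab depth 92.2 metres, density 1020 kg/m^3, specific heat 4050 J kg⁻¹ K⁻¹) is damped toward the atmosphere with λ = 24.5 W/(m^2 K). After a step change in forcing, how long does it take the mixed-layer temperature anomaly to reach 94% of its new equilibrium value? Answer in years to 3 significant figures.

1.39 years

Areal heat capacity C = ρ c_p D = 1020 × 4050 × 92.2 = 3.81×10^8 J/(m²·K).
τ = C / λ = 3.81×10^8 / 24.5 = 1.55×10^7 s.
Fraction reached: 1 − e^(−t/τ) = 0.94 ⇒ t = −τ ln(1 − 0.94) = τ × 2.81.
t = 4.37×10^7 s = 1.39 years.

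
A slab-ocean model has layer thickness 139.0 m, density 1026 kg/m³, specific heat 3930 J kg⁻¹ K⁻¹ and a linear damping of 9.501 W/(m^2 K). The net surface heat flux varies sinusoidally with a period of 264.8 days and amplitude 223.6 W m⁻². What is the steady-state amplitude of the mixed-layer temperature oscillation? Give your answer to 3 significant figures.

Areal heat capacity C = ρ c_p D = 1026 × 3930 × 139.0 = 5.60×10^8 J/(m²·K).
Angular frequency ω = 2π / T = 2π / 2.29×10^7 s = 2.75×10^-7 s⁻¹.
√((Cω)² + λ²) = √((154)² + 9.501²) = 154 W/(m²·K).
Amplitude A = F₀ / √((Cω)²+λ²) = 223.6 / 154 = 1.45 K.

1.45 K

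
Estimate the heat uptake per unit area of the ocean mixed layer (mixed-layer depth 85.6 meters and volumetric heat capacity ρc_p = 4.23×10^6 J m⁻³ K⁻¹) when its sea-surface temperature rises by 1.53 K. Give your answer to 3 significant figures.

5.54×10^8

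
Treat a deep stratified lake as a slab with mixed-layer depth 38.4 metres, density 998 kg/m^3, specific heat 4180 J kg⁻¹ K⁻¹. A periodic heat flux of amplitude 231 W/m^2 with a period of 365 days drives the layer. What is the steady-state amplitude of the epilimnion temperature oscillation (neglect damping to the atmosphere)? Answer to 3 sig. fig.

7.24 K

Areal heat capacity C = ρ c_p D = 998 × 4180 × 38.4 = 1.60×10^8 J/(m^2 K).
Angular frequency ω = 2π / T = 2π / 3.15×10^7 s = 1.99×10^-7 s⁻¹.
Cω = 1.60×10^8 × 1.99×10^-7 = 31.9 W/(m²·K).
Amplitude A = F₀ / (Cω) = 231 / 31.9 = 7.24 K.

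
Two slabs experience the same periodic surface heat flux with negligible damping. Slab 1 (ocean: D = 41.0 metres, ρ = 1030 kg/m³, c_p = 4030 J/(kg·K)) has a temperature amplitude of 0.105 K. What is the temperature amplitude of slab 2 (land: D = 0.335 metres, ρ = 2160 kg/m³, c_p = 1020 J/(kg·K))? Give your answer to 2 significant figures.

24 K

C_ocean = 1.70×10^8 J/(m²·K); C_land = 7.38×10^5 J/(m²·K).
A ∝ 1/C ⇒ A_land = A_ocean × C_ocean/C_land = 0.105 × 231 = 24.2 K.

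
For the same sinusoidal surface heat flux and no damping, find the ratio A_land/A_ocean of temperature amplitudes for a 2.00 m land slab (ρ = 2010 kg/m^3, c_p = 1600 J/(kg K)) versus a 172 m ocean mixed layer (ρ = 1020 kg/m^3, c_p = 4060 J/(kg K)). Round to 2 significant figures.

110

C_ocean = 1020 × 4060 × 172 = 7.12×10^8 J/(m²·K).
C_land = 2010 × 1600 × 2.00 = 6.43×10^6 J/(m²·K).
Undamped amplitude ∝ 1/C, so A_land/A_ocean = C_ocean/C_land = 111.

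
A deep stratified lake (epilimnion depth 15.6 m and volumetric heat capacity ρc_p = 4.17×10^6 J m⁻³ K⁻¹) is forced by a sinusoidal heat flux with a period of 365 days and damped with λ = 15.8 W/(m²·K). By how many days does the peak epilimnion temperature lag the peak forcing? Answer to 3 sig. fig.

39.9 days

Areal heat capacity C = ρc_p × D = 4.17×10^6 × 15.6 = 6.51×10^7 J m⁻² K⁻¹.
ω = 2π / 3.15×10^7 s = 1.99×10^-7 s⁻¹.
Phase lag φ = arctan(Cω/λ) = arctan(13.0/15.8) = 0.687 rad.
Time lag = φ / ω = 0.687 / 1.99×10^-7 = 3.45×10^6 s = 39.9 days.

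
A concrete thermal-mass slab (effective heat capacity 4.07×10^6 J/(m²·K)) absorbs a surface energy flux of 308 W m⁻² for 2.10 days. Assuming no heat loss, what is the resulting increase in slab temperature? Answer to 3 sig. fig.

13.7 K

Areal heat capacity C = 4.07×10^6 J/(m²·K) (given).
Net heat input Q = F Δt = 308 × (2.10 days × 86400 s/day) = 5.59×10^7 J/m².
ΔT = Q / C = 5.59×10^7 / 4.07×10^6 = 13.7 K.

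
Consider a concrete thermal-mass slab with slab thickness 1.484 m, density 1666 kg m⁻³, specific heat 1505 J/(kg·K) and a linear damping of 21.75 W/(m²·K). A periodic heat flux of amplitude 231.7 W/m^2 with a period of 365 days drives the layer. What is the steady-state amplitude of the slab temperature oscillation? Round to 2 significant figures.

Areal heat capacity C = ρ c_p D = 1666 × 1505 × 1.484 = 3.72×10^6 J/(m²·K).
Angular frequency ω = 2π / T = 2π / 3.15×10^7 s = 1.99×10^-7 s⁻¹.
√((Cω)² + λ²) = √((0.741)² + 21.75²) = 21.8 W/(m²·K).
Amplitude A = F₀ / √((Cω)²+λ²) = 231.7 / 21.8 = 10.6 K.

11 K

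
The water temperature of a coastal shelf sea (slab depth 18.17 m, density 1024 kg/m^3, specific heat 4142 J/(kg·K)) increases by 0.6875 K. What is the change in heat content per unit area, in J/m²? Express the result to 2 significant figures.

5.3×10^7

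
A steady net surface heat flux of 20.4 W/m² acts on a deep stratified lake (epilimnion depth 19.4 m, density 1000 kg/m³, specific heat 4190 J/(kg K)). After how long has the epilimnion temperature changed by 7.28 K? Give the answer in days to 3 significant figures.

Areal heat capacity C = ρ c_p D = 1000 × 4190 × 19.4 = 8.13×10^7 J/(m^2 K).
Time required: Δt = C ΔT / F = 8.13×10^7 × 7.28 / 20.4 = 2.90×10^7 s.
In days: 2.90×10^7 s / (86400 s/day) = 336 days.

336 days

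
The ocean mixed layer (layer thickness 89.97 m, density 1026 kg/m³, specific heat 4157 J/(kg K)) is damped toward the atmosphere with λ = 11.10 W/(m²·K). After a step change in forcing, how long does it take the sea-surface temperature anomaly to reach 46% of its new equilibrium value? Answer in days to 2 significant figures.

Areal heat capacity C = ρ c_p D = 1026 × 4157 × 89.97 = 3.84×10^8 J m⁻² K⁻¹.
τ = C / λ = 3.84×10^8 / 11.10 = 3.46×10^7 s.
Fraction reached: 1 − e^(−t/τ) = 0.46 ⇒ t = −τ ln(1 − 0.46) = τ × 0.616.
t = 2.13×10^7 s = 247 days.

250 days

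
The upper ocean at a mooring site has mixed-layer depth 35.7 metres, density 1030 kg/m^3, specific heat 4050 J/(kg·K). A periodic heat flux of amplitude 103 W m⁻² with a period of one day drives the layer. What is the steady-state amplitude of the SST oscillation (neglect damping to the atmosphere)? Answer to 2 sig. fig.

0.0095 K

Areal heat capacity C = ρ c_p D = 1030 × 4050 × 35.7 = 1.49×10^8 J/(m^2 K).
Angular frequency ω = 2π / T = 2π / 86400 s = 7.27×10^-5 s⁻¹.
Cω = 1.49×10^8 × 7.27×10^-5 = 10800 W/(m²·K).
Amplitude A = F₀ / (Cω) = 103 / 10800 = 0.00951 K.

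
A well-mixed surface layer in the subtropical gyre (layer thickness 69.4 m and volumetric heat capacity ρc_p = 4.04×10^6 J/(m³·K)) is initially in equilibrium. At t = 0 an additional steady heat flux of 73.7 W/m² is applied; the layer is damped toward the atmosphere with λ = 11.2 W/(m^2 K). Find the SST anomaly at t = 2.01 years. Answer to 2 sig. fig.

6.1 K

Areal heat capacity C = ρc_p × D = 4.04×10^6 × 69.4 = 2.80×10^8 J/(m²·K).
τ = C / λ = 2.80×10^8 / 11.2 = 2.50×10^7 s.
Equilibrium anomaly ΔT_eq = F / λ = 73.7 / 11.2 = 6.58 K.
t = 2.01 years = 6.34×10^7 s, so t/τ = 2.53.
ΔT(t) = ΔT_eq (1 − e^(−t/τ)) = 6.58 × (1 − e^−2.53) = 6.06 K.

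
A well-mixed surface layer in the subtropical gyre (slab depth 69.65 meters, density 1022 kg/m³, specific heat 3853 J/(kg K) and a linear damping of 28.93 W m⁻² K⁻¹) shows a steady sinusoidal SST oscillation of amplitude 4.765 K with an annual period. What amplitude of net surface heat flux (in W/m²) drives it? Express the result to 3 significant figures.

Areal heat capacity C = ρ c_p D = 1022 × 3853 × 69.65 = 2.74×10^8 J/(m²·K).
ω = 2π / 3.15×10^7 s = 1.99×10^-7 s⁻¹.
√((Cω)² + λ²) = √((54.6)² + 28.93²) = 61.8 W/(m²·K).
F₀ = A × √((Cω)²+λ²) = 4.765 × 61.8 = 295 W/m².

295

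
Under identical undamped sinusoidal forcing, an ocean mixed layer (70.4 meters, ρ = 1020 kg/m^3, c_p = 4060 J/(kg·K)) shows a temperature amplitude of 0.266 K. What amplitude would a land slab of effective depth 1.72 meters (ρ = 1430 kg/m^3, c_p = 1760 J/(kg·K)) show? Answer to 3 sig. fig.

C_ocean = 2.92×10^8 J/(m²·K); C_land = 4.33×10^6 J/(m²·K).
A ∝ 1/C ⇒ A_land = A_ocean × C_ocean/C_land = 0.266 × 67.3 = 17.9 K.

17.9 K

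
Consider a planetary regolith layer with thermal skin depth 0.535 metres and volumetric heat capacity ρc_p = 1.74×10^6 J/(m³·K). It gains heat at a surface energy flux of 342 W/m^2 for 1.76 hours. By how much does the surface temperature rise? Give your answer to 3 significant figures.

2.33 K

Areal heat capacity C = ρc_p × D = 1.74×10^6 × 0.535 = 9.31×10^5 J/(m^2 K).
Net heat input Q = F Δt = 342 × (1.76 hours × 3600 s/hour) = 2.17×10^6 J/m².
ΔT = Q / C = 2.17×10^6 / 9.31×10^5 = 2.33 K.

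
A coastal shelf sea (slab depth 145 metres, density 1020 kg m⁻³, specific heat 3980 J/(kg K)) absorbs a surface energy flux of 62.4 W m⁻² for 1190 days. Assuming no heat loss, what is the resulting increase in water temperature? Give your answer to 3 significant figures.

Areal heat capacity C = ρ c_p D = 1020 × 3980 × 145 = 5.89×10^8 J/(m^2 K).
Net heat input Q = F Δt = 62.4 × (1190 days × 86400 s/day) = 6.42×10^9 J/m².
ΔT = Q / C = 6.42×10^9 / 5.89×10^8 = 10.9 K.

10.9 K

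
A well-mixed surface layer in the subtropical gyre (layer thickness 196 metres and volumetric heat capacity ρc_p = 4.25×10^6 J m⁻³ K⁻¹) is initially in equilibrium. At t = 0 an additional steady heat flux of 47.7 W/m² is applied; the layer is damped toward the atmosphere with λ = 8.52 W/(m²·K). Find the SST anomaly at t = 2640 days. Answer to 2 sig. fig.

Areal heat capacity C = ρc_p × D = 4.25×10^6 × 196 = 8.33×10^8 J/(m²·K).
τ = C / λ = 8.33×10^8 / 8.52 = 9.78×10^7 s.
Equilibrium anomaly ΔT_eq = F / λ = 47.7 / 8.52 = 5.60 K.
t = 2640 days = 2.28×10^8 s, so t/τ = 2.33.
ΔT(t) = ΔT_eq (1 − e^(−t/τ)) = 5.60 × (1 − e^−2.33) = 5.06 K.

5.1 K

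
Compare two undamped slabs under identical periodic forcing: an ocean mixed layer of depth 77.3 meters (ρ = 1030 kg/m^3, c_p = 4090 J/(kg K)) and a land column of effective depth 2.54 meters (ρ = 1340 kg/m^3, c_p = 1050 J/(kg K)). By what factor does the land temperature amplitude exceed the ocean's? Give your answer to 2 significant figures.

91

C_ocean = 1030 × 4090 × 77.3 = 3.26×10^8 J/(m²·K).
C_land = 1340 × 1050 × 2.54 = 3.57×10^6 J/(m²·K).
Undamped amplitude ∝ 1/C, so A_land/A_ocean = C_ocean/C_land = 91.1.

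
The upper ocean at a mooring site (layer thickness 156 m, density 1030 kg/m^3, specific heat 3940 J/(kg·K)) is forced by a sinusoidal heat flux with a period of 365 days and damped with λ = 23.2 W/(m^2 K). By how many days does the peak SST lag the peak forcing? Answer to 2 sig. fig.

Areal heat capacity C = ρ c_p D = 1030 × 3940 × 156 = 6.33×10^8 J/(m^2 K).
ω = 2π / 3.15×10^7 s = 1.99×10^-7 s⁻¹.
Phase lag φ = arctan(Cω/λ) = arctan(126/23.2) = 1.39 rad.
Time lag = φ / ω = 1.39 / 1.99×10^-7 = 6.97×10^6 s = 80.7 days.

81 days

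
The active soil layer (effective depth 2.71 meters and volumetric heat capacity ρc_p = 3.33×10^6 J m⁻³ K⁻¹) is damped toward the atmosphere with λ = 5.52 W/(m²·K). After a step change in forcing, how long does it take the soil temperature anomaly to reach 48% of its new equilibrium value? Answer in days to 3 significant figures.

Areal heat capacity C = ρc_p × D = 3.33×10^6 × 2.71 = 9.02×10^6 J/(m^2 K).
τ = C / λ = 9.02×10^6 / 5.52 = 1.63×10^6 s.
Fraction reached: 1 − e^(−t/τ) = 0.48 ⇒ t = −τ ln(1 − 0.48) = τ × 0.654.
t = 1.07×10^6 s = 12.4 days.

12.4 days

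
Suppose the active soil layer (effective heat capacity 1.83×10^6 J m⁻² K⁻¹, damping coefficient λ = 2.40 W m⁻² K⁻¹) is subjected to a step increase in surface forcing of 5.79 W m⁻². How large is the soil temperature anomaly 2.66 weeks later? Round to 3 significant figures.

2.12 K

Areal heat capacity C = 1.83×10^6 J m⁻² K⁻¹ (given).
τ = C / λ = 1.83×10^6 / 2.40 = 7.62×10^5 s.
Equilibrium anomaly ΔT_eq = F / λ = 5.79 / 2.40 = 2.41 K.
t = 2.66 weeks = 1.61×10^6 s, so t/τ = 2.11.
ΔT(t) = ΔT_eq (1 − e^(−t/τ)) = 2.41 × (1 − e^−2.11) = 2.12 K.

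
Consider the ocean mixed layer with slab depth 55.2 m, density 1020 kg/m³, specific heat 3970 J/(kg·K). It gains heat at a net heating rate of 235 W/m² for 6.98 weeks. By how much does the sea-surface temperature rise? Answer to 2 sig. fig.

4.4 K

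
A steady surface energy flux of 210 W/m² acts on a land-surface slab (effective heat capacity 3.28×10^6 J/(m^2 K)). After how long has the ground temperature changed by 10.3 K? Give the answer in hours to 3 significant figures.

44.7 hours

Areal heat capacity C = 3.28×10^6 J/(m^2 K) (given).
Time required: Δt = C ΔT / F = 3.28×10^6 × 10.3 / 210 = 1.61×10^5 s.
In hours: 1.61×10^5 s / (3600 s/hour) = 44.7 hours.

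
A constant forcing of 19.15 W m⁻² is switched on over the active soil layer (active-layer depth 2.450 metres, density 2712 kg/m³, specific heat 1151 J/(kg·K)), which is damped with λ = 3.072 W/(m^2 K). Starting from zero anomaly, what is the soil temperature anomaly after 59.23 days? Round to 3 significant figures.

Areal heat capacity C = ρ c_p D = 2712 × 1151 × 2.450 = 7.65×10^6 J/(m²·K).
τ = C / λ = 7.65×10^6 / 3.072 = 2.49×10^6 s.
Equilibrium anomaly ΔT_eq = F / λ = 19.15 / 3.072 = 6.23 K.
t = 59.23 days = 5.12×10^6 s, so t/τ = 2.06.
ΔT(t) = ΔT_eq (1 − e^(−t/τ)) = 6.23 × (1 − e^−2.06) = 5.44 K.

5.44 K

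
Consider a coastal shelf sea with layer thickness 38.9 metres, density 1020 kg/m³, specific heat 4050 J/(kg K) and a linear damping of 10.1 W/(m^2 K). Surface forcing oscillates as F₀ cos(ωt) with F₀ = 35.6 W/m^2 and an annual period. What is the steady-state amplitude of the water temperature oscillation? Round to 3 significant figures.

Areal heat capacity C = ρ c_p D = 1020 × 4050 × 38.9 = 1.61×10^8 J/(m²·K).
Angular frequency ω = 2π / T = 2π / 3.15×10^7 s = 1.99×10^-7 s⁻¹.
√((Cω)² + λ²) = √((32.0)² + 10.1²) = 33.6 W/(m²·K).
Amplitude A = F₀ / √((Cω)²+λ²) = 35.6 / 33.6 = 1.06 K.

1.06 K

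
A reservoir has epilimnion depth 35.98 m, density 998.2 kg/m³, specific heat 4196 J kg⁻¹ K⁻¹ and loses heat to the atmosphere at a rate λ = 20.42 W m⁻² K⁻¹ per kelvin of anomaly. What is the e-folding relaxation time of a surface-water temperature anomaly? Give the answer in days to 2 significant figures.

85 days

Areal heat capacity C = ρ c_p D = 998.2 × 4196 × 35.98 = 1.51×10^8 J m⁻² K⁻¹.
Relaxation time τ = C / λ = 1.51×10^8 / 20.42 = 7.38×10^6 s.
In days: 7.38×10^6 s / (86400 s/day) = 85.4 days.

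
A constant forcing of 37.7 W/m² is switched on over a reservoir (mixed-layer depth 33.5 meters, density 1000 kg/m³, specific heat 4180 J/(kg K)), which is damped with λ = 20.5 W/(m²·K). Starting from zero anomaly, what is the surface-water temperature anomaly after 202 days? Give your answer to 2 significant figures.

1.7 K

Areal heat capacity C = ρ c_p D = 1000 × 4180 × 33.5 = 1.40×10^8 J/(m²·K).
τ = C / λ = 1.40×10^8 / 20.5 = 6.83×10^6 s.
Equilibrium anomaly ΔT_eq = F / λ = 37.7 / 20.5 = 1.84 K.
t = 202 days = 1.75×10^7 s, so t/τ = 2.56.
ΔT(t) = ΔT_eq (1 − e^(−t/τ)) = 1.84 × (1 − e^−2.56) = 1.70 K.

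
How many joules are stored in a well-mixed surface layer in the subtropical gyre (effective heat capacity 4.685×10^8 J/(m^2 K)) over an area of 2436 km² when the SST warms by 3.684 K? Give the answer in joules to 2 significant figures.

4.2×10^18 J

Areal heat capacity C = 4.685×10^8 J/(m^2 K) (given).
Heat per unit area: q = C ΔT = 4.68×10^8 × 3.684 = 1.73×10^9 J/m².
Total heat: Q = q × A = 1.73×10^9 × (2436 × 10⁶ m²) = 4.20×10^18 J.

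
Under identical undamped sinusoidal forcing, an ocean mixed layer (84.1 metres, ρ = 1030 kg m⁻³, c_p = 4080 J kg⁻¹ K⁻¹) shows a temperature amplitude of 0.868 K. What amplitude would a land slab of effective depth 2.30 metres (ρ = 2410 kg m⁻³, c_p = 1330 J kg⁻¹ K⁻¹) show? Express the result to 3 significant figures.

41.6 K

C_ocean = 3.53×10^8 J/(m²·K); C_land = 7.37×10^6 J/(m²·K).
A ∝ 1/C ⇒ A_land = A_ocean × C_ocean/C_land = 0.868 × 47.9 = 41.6 K.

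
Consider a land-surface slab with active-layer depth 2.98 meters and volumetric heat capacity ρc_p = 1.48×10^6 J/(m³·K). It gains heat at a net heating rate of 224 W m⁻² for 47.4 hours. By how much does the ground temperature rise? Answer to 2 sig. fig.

Areal heat capacity C = ρc_p × D = 1.48×10^6 × 2.98 = 4.41×10^6 J/(m^2 K).
Net heat input Q = F Δt = 224 × (47.4 hours × 3600 s/hour) = 3.82×10^7 J/m².
ΔT = Q / C = 3.82×10^7 / 4.41×10^6 = 8.67 K.

8.7 K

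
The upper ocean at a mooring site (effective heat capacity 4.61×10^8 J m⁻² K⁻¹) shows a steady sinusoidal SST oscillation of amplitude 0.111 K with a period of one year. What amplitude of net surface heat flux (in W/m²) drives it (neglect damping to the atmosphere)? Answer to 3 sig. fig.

Areal heat capacity C = 4.61×10^8 J m⁻² K⁻¹ (given).
ω = 2π / 3.15×10^7 s = 1.99×10^-7 s⁻¹.
Cω = 4.61×10^8 × 1.99×10^-7 = 91.8 W/(m²·K).
F₀ = A × Cω = 0.111 × 91.8 = 10.2 W/m².

10.2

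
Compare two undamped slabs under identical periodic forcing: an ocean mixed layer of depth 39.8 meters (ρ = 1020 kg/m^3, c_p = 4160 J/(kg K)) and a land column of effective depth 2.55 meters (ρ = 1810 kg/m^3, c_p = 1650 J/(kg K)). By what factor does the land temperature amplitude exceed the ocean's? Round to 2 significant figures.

C_ocean = 1020 × 4160 × 39.8 = 1.69×10^8 J/(m²·K).
C_land = 1810 × 1650 × 2.55 = 7.62×10^6 J/(m²·K).
Undamped amplitude ∝ 1/C, so A_land/A_ocean = C_ocean/C_land = 22.2.

22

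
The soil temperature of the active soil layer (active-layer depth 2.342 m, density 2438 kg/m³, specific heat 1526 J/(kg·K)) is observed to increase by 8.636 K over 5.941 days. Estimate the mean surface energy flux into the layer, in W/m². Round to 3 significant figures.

Areal heat capacity C = ρ c_p D = 2438 × 1526 × 2.342 = 8.71×10^6 J m⁻² K⁻¹.
Required heat per unit area: Q = C ΔT = 8.71×10^6 × 8.636 = 7.52×10^7 J/m².
Flux F = Q / Δt = 7.52×10^7 / 5.13×10^5 s = 147 W/m².

147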